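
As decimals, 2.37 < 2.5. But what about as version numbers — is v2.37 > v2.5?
True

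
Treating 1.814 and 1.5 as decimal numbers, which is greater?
1.814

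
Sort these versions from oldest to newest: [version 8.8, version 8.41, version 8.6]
[version 8.6, version 8.8, version 8.41]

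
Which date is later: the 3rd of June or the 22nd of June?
the 22nd of June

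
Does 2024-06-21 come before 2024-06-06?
No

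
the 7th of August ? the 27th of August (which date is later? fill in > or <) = <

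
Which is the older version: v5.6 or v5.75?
v5.6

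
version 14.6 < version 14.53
True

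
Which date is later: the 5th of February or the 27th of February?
the 27th of February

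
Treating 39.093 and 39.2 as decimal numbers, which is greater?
39.2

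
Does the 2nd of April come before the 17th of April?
Yes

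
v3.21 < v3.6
False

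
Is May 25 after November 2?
No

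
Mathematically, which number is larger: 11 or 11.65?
11.65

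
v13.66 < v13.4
False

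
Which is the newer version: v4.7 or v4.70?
v4.70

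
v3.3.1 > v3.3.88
False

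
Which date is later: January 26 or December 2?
December 2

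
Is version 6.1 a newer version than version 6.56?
No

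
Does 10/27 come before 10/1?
No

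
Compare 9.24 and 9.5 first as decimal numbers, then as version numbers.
As decimals: 9.24 < 9.5. As versions: v9.24 > v9.5 (minor version 24 > 5).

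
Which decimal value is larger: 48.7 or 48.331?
48.7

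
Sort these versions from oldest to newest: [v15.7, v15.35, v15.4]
[v15.4, v15.7, v15.35]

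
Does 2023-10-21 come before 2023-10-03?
No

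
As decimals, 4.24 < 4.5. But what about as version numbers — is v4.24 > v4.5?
True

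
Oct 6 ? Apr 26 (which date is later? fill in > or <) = >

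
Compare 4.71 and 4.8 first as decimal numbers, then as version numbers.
As decimals: 4.71 < 4.8. As versions: v4.71 > v4.8 (minor version 71 > 8).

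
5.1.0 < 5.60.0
True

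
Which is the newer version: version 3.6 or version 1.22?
version 3.6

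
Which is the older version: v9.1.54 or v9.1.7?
v9.1.7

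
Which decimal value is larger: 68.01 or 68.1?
68.1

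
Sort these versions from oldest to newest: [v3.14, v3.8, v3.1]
[v3.1, v3.8, v3.14]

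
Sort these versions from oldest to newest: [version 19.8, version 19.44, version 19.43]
[version 19.8, version 19.43, version 19.44]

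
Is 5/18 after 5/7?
Yes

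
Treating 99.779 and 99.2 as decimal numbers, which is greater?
99.779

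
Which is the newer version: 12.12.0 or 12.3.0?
12.12.0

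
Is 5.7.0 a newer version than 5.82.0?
No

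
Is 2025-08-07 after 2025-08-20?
No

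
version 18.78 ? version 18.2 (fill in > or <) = >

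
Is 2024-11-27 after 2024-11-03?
Yes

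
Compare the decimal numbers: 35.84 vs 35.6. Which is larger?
35.84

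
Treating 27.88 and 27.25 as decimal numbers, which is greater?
27.88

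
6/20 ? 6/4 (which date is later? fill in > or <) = >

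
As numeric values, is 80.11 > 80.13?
False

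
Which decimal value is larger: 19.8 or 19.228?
19.8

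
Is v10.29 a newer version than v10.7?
Yes. Version numbers are compared segment by segment as integers, not as decimals: minor version 29 > 7, so v10.29 > v10.7 (even though the decimal 10.29 < 10.7).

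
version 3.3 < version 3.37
True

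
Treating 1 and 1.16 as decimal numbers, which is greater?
1.16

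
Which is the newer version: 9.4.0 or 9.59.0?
9.59.0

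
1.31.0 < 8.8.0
True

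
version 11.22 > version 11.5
True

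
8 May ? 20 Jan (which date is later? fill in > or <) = >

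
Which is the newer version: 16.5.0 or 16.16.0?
16.16.0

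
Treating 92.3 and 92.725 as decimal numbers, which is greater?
92.725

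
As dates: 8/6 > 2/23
True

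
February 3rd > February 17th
False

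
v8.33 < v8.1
False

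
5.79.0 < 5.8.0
False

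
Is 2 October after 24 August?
Yes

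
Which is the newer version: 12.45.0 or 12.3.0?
12.45.0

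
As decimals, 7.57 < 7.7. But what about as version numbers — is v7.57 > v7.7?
True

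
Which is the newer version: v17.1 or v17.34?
v17.34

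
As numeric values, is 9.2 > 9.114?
True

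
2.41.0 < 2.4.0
False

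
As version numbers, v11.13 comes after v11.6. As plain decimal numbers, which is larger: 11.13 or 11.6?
11.6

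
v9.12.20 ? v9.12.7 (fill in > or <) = >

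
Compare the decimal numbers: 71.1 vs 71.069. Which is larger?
71.1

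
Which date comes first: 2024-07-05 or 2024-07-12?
2024-07-05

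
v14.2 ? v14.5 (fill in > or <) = <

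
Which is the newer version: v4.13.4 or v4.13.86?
v4.13.86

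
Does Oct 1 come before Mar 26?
No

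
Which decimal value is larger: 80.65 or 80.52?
80.65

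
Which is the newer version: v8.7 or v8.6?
v8.7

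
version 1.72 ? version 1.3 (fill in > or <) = >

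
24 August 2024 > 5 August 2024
True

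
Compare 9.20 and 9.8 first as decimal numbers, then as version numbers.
As decimals: 9.20 < 9.8. As versions: v9.20 > v9.8 (minor version 20 > 8).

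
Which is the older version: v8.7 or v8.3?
v8.3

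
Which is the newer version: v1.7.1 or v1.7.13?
v1.7.13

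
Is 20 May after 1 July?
No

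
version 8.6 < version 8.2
False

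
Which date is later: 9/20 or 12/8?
12/8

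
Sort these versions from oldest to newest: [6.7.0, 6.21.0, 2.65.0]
[2.65.0, 6.7.0, 6.21.0]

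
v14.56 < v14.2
False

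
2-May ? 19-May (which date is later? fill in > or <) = <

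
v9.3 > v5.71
True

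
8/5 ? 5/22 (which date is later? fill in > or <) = >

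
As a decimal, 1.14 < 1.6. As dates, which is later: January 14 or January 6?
January 14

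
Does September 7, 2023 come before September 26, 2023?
Yes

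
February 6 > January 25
True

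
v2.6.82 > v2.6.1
True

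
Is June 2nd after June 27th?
No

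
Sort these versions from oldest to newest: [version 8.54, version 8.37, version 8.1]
[version 8.1, version 8.37, version 8.54]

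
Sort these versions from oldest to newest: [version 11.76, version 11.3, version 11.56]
[version 11.3, version 11.56, version 11.76]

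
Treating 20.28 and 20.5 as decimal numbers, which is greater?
20.5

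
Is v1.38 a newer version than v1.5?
Yes. Version numbers are compared segment by segment as integers, not as decimals: minor version 38 > 5, so v1.38 > v1.5 (even though the decimal 1.38 < 1.5).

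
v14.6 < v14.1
False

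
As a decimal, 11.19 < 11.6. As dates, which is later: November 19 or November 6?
November 19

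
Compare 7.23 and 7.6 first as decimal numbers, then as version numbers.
As decimals: 7.23 < 7.6. As versions: v7.23 > v7.6 (minor version 23 > 6).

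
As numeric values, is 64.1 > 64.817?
False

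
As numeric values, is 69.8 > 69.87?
False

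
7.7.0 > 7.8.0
False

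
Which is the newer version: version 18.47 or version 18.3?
version 18.47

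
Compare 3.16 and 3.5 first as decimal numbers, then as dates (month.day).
As decimals: 3.16 < 3.5. As dates: 3/16 is later than 3/5 (day 16 > day 5).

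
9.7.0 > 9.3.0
True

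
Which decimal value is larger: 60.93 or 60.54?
60.93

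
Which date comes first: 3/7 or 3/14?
3/7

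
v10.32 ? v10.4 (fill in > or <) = >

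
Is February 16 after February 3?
Yes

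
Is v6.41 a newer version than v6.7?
Yes. Version numbers are compared segment by segment as integers, not as decimals: minor version 41 > 7, so v6.41 > v6.7 (even though the decimal 6.41 < 6.7).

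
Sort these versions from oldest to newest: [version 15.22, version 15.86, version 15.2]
[version 15.2, version 15.22, version 15.86]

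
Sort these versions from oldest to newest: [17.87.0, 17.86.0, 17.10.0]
[17.10.0, 17.86.0, 17.87.0]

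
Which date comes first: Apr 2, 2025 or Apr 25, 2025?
Apr 2, 2025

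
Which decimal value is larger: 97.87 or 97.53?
97.87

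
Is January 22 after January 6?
Yes. Day 22 comes after day 6 in January — this is a date comparison, not a decimal one (the decimal 1.22 would be smaller than 1.6).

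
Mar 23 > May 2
False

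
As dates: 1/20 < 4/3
True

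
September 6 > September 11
False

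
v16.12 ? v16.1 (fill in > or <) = >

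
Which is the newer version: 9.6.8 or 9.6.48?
9.6.48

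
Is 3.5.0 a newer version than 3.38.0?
No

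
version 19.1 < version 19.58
True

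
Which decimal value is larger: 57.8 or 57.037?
57.8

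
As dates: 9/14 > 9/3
True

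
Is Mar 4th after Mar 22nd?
No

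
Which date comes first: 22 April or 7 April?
7 April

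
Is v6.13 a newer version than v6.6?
Yes. Version numbers are compared segment by segment as integers, not as decimals: minor version 13 > 6, so v6.13 > v6.6 (even though the decimal 6.13 < 6.6).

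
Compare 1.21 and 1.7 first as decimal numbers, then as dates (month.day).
As decimals: 1.21 < 1.7. As dates: 1/21 is later than 1/7 (day 21 > day 7).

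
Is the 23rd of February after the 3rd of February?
Yes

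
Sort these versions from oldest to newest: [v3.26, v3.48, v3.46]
[v3.26, v3.46, v3.48]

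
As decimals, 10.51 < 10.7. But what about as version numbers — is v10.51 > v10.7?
True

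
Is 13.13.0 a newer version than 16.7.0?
No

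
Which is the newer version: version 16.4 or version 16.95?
version 16.95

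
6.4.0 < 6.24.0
True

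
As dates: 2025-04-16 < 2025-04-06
False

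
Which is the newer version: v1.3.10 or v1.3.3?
v1.3.10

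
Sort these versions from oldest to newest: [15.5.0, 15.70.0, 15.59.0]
[15.5.0, 15.59.0, 15.70.0]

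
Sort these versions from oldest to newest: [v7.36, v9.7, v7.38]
[v7.36, v7.38, v9.7]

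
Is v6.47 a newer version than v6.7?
Yes. Version numbers are compared segment by segment as integers, not as decimals: minor version 47 > 7, so v6.47 > v6.7 (even though the decimal 6.47 < 6.7).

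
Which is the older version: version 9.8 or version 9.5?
version 9.5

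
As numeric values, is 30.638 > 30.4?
True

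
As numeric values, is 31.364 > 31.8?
False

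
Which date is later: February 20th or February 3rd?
February 20th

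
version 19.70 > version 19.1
True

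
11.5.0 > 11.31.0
False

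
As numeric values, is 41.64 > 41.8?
False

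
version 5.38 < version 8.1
True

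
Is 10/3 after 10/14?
No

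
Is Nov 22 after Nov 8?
Yes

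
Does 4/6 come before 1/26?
No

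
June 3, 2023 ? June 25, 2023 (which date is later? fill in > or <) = <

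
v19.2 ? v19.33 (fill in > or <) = <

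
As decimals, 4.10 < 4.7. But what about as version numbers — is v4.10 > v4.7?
True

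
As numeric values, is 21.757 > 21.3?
True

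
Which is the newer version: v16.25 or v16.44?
v16.44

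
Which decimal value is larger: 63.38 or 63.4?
63.4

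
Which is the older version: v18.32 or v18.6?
v18.6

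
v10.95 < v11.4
True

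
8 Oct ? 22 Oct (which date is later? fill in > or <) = <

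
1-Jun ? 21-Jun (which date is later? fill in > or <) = <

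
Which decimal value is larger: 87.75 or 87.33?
87.75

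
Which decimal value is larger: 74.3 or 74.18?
74.3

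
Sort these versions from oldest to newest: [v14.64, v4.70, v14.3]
[v4.70, v14.3, v14.64]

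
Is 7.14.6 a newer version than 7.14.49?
No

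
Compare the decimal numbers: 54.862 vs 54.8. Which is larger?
54.862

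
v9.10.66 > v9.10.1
True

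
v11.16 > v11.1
True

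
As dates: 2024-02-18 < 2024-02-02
False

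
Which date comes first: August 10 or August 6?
August 6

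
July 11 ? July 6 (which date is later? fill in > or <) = >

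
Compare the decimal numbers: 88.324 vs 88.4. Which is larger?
88.4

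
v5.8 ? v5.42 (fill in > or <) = <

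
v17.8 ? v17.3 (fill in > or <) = >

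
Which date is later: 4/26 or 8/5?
8/5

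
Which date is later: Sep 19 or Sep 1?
Sep 19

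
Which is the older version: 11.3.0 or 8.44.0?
8.44.0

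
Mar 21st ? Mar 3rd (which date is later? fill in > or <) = >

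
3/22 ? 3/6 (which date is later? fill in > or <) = >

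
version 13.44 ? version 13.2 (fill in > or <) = >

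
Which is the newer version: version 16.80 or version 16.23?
version 16.80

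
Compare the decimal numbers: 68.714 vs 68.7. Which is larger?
68.714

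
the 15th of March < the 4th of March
False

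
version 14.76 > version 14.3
True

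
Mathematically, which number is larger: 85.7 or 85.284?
85.7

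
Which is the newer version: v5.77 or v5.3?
v5.77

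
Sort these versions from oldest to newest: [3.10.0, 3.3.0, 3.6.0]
[3.3.0, 3.6.0, 3.10.0]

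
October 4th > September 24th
True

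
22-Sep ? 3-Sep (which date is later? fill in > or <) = >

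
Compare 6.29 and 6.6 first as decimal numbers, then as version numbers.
As decimals: 6.29 < 6.6. As versions: v6.29 > v6.6 (minor version 29 > 6).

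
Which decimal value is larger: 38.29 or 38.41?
38.41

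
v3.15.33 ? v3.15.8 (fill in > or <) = >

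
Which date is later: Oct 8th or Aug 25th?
Oct 8th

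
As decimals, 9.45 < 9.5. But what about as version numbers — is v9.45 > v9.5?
True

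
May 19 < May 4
False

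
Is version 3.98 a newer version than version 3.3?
Yes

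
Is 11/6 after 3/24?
Yes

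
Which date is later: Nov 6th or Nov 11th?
Nov 11th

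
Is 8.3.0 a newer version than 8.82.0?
No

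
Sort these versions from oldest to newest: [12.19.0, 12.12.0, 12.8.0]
[12.8.0, 12.12.0, 12.19.0]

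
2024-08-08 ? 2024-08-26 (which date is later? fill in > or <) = <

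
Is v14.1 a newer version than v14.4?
No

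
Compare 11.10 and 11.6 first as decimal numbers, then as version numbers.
As decimals: 11.10 < 11.6. As versions: v11.10 > v11.6 (minor version 10 > 6).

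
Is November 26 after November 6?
Yes. Day 26 comes after day 6 in November — this is a date comparison, not a decimal one (the decimal 11.26 would be smaller than 11.6).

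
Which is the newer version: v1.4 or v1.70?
v1.70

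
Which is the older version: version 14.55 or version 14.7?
version 14.7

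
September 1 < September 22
True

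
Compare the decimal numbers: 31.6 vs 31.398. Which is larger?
31.6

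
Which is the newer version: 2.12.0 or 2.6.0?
2.12.0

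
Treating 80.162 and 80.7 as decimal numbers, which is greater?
80.7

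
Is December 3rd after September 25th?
Yes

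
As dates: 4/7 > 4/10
False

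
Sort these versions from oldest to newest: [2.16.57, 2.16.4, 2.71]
[2.16.4, 2.16.57, 2.71]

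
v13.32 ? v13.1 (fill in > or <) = >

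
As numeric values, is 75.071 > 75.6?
False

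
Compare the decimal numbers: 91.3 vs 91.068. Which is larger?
91.3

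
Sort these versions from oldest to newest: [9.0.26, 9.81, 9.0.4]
[9.0.4, 9.0.26, 9.81]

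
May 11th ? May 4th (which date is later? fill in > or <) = >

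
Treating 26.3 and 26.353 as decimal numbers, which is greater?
26.353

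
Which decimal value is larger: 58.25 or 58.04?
58.25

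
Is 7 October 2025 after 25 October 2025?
No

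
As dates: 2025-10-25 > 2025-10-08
True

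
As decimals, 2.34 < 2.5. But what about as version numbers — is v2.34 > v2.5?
True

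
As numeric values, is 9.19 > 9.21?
False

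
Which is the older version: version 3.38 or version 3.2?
version 3.2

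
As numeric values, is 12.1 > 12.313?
False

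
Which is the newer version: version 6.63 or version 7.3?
version 7.3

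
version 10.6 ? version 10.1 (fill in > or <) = >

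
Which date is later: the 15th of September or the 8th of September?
the 15th of September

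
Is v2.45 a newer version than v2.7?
Yes. Version numbers are compared segment by segment as integers, not as decimals: minor version 45 > 7, so v2.45 > v2.7 (even though the decimal 2.45 < 2.7).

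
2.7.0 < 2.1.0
False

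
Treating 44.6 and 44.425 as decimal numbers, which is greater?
44.6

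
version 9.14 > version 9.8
True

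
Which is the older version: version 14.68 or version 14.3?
version 14.3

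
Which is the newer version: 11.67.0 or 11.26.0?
11.67.0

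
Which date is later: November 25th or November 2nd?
November 25th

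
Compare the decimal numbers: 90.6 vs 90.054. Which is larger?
90.6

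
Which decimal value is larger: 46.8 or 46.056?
46.8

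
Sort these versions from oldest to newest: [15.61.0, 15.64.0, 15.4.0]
[15.4.0, 15.61.0, 15.64.0]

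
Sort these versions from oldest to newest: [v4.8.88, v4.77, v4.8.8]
[v4.8.8, v4.8.88, v4.77]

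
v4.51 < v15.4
True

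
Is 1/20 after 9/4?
No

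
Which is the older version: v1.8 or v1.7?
v1.7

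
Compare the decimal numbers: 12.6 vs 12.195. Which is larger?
12.6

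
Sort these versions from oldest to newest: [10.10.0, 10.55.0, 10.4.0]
[10.4.0, 10.10.0, 10.55.0]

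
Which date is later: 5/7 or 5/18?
5/18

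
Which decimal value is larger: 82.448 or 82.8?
82.8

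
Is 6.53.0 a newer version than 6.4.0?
Yes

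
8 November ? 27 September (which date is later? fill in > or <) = >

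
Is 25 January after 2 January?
Yes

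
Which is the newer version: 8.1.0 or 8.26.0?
8.26.0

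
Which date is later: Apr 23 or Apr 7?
Apr 23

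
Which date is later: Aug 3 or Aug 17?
Aug 17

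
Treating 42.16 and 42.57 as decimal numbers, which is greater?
42.57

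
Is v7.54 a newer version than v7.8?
Yes. Version numbers are compared segment by segment as integers, not as decimals: minor version 54 > 8, so v7.54 > v7.8 (even though the decimal 7.54 < 7.8).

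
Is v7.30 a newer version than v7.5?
Yes. Version numbers are compared segment by segment as integers, not as decimals: minor version 30 > 5, so v7.30 > v7.5 (even though the decimal 7.30 < 7.5).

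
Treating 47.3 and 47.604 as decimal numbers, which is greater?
47.604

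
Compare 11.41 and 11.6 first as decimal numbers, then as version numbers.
As decimals: 11.41 < 11.6. As versions: v11.41 > v11.6 (minor version 41 > 6).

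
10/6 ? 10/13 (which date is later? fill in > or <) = <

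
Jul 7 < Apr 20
False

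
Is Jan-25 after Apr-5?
No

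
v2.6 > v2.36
False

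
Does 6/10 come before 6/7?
No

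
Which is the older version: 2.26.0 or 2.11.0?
2.11.0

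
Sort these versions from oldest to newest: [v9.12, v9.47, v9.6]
[v9.6, v9.12, v9.47]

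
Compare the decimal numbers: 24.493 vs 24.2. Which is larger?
24.493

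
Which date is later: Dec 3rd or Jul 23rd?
Dec 3rd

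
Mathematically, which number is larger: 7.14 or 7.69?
7.69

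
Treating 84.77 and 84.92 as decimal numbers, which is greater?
84.92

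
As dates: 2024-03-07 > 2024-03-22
False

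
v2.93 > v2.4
True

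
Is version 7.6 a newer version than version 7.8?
No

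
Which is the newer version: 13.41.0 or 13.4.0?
13.41.0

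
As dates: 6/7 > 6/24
False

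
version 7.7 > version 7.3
True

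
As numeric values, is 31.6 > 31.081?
True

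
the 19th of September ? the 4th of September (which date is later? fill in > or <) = >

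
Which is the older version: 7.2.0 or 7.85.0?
7.2.0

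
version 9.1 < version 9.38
True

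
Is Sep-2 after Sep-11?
No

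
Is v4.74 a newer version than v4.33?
Yes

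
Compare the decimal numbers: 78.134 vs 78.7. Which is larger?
78.7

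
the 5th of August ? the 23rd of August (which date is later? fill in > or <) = <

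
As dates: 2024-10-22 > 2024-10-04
True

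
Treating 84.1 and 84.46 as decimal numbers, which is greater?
84.46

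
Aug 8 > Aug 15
False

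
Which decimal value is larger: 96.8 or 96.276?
96.8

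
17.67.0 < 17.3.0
False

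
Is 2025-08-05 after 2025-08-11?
No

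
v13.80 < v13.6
False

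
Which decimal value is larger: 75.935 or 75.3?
75.935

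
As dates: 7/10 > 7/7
True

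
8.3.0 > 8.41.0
False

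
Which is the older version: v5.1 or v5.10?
v5.1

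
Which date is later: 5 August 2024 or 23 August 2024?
23 August 2024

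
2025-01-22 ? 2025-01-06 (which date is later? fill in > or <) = >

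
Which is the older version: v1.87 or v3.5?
v1.87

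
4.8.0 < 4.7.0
False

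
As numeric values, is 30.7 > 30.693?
True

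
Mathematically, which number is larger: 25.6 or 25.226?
25.6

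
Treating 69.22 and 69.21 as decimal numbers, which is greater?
69.22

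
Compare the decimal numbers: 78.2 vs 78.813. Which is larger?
78.813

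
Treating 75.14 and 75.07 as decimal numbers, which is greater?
75.14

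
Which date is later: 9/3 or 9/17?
9/17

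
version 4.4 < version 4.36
True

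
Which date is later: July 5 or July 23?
July 23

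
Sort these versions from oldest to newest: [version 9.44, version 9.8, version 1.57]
[version 1.57, version 9.8, version 9.44]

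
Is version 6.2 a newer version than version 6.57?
No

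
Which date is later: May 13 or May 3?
May 13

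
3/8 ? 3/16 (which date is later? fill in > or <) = <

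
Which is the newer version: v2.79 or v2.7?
v2.79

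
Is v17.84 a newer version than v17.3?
Yes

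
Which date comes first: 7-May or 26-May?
7-May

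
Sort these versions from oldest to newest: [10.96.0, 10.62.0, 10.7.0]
[10.7.0, 10.62.0, 10.96.0]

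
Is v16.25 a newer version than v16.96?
No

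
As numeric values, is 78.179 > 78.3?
False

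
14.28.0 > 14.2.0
True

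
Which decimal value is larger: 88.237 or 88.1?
88.237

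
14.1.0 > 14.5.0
False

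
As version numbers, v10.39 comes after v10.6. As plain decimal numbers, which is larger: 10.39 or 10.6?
10.6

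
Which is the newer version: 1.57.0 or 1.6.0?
1.57.0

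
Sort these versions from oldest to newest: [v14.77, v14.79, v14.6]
[v14.6, v14.77, v14.79]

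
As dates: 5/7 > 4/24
True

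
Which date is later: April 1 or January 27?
April 1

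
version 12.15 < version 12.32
True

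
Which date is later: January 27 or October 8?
October 8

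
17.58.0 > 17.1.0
True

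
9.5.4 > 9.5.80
False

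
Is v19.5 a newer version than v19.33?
No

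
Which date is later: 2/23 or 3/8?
3/8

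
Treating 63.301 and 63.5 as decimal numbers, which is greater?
63.5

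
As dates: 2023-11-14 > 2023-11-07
True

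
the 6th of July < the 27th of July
True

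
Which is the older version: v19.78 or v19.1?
v19.1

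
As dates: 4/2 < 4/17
True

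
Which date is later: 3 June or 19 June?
19 June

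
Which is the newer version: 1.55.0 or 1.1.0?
1.55.0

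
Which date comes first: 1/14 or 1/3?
1/3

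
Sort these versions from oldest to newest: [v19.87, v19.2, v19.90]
[v19.2, v19.87, v19.90]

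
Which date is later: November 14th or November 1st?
November 14th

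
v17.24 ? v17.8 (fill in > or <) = >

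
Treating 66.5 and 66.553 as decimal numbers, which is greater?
66.553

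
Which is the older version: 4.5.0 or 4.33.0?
4.5.0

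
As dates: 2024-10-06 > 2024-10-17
False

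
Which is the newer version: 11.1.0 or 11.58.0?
11.58.0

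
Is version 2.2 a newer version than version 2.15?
No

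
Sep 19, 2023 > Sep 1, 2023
True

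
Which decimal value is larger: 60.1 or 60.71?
60.71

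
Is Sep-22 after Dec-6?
No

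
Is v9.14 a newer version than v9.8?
Yes. Version numbers are compared segment by segment as integers, not as decimals: minor version 14 > 8, so v9.14 > v9.8 (even though the decimal 9.14 < 9.8).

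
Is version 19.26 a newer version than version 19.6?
Yes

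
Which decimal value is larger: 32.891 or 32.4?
32.891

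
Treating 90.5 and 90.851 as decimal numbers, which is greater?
90.851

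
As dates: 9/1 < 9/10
True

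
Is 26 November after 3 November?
Yes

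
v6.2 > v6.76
False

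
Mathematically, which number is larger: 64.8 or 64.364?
64.8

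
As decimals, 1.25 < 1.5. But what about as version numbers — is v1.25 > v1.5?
True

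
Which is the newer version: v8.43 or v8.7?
v8.43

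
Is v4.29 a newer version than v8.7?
No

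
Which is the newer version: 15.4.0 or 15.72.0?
15.72.0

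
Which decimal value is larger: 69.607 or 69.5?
69.607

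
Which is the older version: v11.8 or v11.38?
v11.8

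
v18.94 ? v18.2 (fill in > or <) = >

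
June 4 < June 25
True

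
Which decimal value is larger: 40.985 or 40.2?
40.985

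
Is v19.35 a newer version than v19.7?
Yes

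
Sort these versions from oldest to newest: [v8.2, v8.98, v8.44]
[v8.2, v8.44, v8.98]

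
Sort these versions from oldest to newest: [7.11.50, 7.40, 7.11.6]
[7.11.6, 7.11.50, 7.40]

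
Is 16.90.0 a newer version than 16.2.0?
Yes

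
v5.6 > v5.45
False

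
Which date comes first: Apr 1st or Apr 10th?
Apr 1st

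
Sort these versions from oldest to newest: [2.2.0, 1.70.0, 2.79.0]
[1.70.0, 2.2.0, 2.79.0]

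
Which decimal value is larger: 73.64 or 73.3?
73.64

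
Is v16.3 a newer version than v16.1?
Yes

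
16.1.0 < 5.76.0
False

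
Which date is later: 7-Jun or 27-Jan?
7-Jun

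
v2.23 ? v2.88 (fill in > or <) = <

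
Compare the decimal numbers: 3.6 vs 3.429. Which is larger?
3.6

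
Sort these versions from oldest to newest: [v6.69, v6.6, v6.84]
[v6.6, v6.69, v6.84]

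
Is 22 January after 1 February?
No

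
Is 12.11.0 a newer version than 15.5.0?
No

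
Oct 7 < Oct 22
True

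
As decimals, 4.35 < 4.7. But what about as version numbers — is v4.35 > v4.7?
True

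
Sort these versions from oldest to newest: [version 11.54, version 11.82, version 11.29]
[version 11.29, version 11.54, version 11.82]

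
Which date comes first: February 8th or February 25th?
February 8th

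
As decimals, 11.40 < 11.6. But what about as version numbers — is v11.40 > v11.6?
True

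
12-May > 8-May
True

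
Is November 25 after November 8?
Yes. Day 25 comes after day 8 in November — this is a date comparison, not a decimal one (the decimal 11.25 would be smaller than 11.8).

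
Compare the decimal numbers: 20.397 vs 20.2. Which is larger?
20.397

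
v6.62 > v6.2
True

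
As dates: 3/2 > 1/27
True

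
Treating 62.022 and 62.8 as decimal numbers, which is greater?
62.8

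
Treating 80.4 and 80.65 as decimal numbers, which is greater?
80.65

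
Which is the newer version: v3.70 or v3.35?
v3.70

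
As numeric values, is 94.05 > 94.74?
False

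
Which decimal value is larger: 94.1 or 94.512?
94.512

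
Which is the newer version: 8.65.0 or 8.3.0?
8.65.0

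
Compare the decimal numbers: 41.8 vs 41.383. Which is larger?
41.8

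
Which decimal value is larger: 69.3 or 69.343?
69.343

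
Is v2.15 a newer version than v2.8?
Yes. Version numbers are compared segment by segment as integers, not as decimals: minor version 15 > 8, so v2.15 > v2.8 (even though the decimal 2.15 < 2.8).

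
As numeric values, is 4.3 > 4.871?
False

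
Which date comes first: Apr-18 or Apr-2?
Apr-2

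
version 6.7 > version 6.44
False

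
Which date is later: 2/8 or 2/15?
2/15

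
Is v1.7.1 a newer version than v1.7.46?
No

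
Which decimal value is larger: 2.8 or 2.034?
2.8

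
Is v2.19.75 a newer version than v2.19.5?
Yes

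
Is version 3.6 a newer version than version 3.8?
No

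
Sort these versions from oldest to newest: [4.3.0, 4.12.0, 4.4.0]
[4.3.0, 4.4.0, 4.12.0]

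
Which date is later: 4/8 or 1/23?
4/8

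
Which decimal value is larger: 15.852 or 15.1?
15.852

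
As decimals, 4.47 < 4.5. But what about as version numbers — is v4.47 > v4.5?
True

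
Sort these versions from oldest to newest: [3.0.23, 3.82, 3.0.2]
[3.0.2, 3.0.23, 3.82]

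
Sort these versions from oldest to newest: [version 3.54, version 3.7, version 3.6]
[version 3.6, version 3.7, version 3.54]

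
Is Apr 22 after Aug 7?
No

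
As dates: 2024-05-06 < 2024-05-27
True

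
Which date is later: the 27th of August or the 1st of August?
the 27th of August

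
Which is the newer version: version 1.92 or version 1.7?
version 1.92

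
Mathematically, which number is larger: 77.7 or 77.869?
77.869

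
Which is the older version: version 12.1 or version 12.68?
version 12.1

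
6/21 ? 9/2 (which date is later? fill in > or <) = <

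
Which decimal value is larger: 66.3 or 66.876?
66.876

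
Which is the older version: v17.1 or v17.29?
v17.1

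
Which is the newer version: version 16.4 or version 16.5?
version 16.5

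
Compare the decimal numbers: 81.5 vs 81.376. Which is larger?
81.5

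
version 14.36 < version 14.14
False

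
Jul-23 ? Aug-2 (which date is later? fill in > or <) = <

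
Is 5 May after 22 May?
No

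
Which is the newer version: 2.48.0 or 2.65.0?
2.65.0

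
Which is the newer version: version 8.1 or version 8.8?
version 8.8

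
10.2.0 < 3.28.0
False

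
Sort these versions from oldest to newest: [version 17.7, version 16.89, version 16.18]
[version 16.18, version 16.89, version 17.7]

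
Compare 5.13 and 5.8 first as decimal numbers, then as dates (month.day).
As decimals: 5.13 < 5.8. As dates: 5/13 is later than 5/8 (day 13 > day 8).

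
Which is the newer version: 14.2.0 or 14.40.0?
14.40.0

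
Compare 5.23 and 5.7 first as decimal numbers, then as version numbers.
As decimals: 5.23 < 5.7. As versions: v5.23 > v5.7 (minor version 23 > 7).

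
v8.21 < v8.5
False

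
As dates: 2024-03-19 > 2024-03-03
True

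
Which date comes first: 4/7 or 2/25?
2/25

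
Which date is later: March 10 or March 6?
March 10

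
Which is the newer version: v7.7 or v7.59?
v7.59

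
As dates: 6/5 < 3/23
False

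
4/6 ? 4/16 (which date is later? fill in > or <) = <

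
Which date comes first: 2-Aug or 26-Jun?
26-Jun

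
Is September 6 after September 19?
No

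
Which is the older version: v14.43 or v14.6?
v14.6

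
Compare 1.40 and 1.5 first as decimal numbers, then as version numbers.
As decimals: 1.40 < 1.5. As versions: v1.40 > v1.5 (minor version 40 > 5).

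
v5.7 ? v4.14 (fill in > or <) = >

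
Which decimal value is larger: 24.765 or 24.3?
24.765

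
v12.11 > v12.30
False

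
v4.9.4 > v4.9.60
False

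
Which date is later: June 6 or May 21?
June 6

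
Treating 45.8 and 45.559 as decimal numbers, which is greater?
45.8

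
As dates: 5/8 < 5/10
True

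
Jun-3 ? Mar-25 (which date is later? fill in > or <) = >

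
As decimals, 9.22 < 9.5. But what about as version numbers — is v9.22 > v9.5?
True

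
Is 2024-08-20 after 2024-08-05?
Yes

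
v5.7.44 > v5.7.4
True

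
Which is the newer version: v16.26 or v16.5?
v16.26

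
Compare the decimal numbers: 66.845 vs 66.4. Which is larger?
66.845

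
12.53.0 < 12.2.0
False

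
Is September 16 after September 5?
Yes. Day 16 comes after day 5 in September — this is a date comparison, not a decimal one (the decimal 9.16 would be smaller than 9.5).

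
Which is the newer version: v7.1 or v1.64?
v7.1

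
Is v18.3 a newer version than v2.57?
Yes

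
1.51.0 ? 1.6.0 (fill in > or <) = >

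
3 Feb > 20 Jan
True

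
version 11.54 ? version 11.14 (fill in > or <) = >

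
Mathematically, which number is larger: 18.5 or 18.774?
18.774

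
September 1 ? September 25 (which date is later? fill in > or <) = <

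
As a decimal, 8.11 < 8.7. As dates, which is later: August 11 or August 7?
August 11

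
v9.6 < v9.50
True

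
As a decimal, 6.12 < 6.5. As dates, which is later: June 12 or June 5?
June 12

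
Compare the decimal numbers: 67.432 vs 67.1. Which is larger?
67.432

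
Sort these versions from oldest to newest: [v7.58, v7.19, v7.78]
[v7.19, v7.58, v7.78]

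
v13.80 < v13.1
False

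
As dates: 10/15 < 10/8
False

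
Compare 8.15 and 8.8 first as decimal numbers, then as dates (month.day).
As decimals: 8.15 < 8.8. As dates: 8/15 is later than 8/8 (day 15 > day 8).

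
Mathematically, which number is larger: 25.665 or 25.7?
25.7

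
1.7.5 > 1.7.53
False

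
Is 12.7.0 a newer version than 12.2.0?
Yes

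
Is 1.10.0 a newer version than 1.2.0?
Yes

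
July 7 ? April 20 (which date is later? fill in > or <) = >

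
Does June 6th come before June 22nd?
Yes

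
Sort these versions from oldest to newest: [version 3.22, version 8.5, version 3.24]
[version 3.22, version 3.24, version 8.5]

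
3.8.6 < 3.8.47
True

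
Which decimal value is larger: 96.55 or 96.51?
96.55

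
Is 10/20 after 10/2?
Yes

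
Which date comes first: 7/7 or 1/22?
1/22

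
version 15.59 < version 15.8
False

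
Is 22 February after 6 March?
No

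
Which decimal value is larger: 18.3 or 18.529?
18.529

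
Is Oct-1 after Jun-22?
Yes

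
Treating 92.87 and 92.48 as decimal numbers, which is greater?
92.87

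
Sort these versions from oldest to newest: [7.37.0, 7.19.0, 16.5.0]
[7.19.0, 7.37.0, 16.5.0]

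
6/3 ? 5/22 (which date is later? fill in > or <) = >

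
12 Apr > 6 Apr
True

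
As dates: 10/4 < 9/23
False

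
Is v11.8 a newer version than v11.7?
Yes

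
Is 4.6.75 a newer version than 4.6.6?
Yes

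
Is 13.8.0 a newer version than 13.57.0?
No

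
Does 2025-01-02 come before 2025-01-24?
Yes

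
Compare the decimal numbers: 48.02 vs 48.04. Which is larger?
48.04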